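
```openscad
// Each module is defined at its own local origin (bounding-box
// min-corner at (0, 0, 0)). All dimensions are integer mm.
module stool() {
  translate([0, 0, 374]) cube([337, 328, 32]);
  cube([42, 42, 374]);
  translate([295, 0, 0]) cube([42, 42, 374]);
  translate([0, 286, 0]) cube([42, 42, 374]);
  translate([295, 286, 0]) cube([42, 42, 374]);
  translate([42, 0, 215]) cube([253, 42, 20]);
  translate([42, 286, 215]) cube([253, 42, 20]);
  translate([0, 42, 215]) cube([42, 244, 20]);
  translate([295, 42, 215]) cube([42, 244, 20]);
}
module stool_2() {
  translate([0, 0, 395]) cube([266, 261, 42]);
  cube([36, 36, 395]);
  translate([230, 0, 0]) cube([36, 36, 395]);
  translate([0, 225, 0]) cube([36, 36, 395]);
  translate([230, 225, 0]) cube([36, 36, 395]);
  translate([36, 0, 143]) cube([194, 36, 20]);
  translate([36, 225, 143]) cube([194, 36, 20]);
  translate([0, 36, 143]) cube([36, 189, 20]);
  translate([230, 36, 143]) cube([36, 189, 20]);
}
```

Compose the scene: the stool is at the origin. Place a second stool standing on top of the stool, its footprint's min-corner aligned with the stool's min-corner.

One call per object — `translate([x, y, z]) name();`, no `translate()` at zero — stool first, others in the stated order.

stool();
translate([0, 0, 406]) stool_2();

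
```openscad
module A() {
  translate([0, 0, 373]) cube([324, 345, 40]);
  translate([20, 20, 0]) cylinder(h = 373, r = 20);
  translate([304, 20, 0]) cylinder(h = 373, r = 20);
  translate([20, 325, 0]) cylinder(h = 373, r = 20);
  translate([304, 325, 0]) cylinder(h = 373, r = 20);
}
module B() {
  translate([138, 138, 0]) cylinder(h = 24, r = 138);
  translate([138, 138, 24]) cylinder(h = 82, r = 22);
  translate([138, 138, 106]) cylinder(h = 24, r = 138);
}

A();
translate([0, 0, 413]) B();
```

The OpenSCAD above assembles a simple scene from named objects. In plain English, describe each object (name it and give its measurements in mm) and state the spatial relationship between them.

A is a four-legged stool. The seat is a 324×345×40 mm slab whose top surface is at z = 413 mm; four round legs, each 40 mm in diameter, run from the floor (z = 0) to the underside of the seat, each leg's axis is inset half a diameter from the nearest pair of seat edges (so the leg's bounding box is flush with the corner).

B is a spool: two coaxial disc flanges of radius 138 mm and thickness 24 mm, joined by a core cylinder of radius 22 mm and height 82 mm. The lower flange rests on z = 0 and the three cylinders share a vertical axis.

The spool is on top of the stool.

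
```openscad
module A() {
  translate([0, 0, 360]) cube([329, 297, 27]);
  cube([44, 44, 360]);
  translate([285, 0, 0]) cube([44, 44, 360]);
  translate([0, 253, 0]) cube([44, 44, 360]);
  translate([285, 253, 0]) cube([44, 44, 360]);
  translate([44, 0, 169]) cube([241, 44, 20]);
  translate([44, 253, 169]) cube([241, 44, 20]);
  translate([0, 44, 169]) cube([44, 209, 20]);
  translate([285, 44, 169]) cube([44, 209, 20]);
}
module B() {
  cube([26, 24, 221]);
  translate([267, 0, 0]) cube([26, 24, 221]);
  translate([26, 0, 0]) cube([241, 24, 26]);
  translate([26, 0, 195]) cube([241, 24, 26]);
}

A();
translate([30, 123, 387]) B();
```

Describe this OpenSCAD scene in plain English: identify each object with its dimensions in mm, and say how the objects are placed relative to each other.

A is a four-legged stool. The seat is a 329×297×27 mm slab whose top surface is at z = 387 mm; four square legs, each 44×44 mm in cross-section, run from the floor (z = 0) to the underside of the seat, each flush with a corner of the seat. Four stretchers, 44 mm wide and 20 mm tall, connect adjacent legs with their undersides at z = 169 mm, each running between the inner faces of the legs it joins and aligned with the legs' outer faces on the other axis.

B is a rectangular picture frame lying in the x–z plane (depth along y). The opening is 241 mm wide (x) by 169 mm tall (z), surrounded by a border 26 mm wide on all four sides. The frame is 24 mm deep and is made of two full-height vertical stiles with two horizontal rails fitted between them.

The picture frame is on top of the stool.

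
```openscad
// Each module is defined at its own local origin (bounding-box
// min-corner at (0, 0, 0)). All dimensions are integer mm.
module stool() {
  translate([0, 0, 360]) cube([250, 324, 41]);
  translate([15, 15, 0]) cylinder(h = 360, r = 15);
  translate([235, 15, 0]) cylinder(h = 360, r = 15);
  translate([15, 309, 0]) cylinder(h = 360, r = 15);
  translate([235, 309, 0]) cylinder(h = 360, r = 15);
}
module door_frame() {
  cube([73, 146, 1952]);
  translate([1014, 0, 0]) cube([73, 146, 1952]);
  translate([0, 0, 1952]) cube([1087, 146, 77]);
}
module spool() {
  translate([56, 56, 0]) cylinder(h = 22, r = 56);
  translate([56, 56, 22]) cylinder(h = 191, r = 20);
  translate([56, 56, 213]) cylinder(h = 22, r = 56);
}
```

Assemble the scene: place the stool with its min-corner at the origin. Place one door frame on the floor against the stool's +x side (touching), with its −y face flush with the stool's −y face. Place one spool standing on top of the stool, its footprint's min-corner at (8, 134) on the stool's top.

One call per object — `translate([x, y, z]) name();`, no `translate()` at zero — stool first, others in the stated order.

stool();
translate([250, 0, 0]) door_frame();
translate([8, 134, 401]) spool();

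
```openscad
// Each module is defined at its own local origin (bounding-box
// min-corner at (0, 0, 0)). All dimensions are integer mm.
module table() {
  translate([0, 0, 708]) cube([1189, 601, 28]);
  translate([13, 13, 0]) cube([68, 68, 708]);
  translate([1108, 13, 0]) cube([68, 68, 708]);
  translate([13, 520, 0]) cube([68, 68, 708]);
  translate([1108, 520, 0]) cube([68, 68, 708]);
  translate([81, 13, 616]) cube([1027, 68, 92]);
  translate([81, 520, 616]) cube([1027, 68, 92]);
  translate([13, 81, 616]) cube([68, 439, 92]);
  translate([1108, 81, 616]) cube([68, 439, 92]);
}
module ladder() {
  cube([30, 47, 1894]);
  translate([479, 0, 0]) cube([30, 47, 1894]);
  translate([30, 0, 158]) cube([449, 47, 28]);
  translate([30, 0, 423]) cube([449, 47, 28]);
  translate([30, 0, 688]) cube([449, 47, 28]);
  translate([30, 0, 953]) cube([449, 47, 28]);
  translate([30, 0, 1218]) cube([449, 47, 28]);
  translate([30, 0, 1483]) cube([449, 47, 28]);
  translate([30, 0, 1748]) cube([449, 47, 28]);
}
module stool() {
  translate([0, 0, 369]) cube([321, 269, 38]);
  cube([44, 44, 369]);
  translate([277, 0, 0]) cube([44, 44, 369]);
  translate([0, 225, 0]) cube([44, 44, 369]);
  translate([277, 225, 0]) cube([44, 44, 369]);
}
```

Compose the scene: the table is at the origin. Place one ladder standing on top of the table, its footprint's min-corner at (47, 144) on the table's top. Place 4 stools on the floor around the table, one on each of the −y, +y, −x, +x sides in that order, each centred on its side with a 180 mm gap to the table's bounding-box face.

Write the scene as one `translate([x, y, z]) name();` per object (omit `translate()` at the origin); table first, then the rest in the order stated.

table();
translate([47, 144, 736]) ladder();
translate([434, -449, 0]) stool();
translate([434, 781, 0]) stool();
translate([-501, 166, 0]) stool();
translate([1369, 166, 0]) stool();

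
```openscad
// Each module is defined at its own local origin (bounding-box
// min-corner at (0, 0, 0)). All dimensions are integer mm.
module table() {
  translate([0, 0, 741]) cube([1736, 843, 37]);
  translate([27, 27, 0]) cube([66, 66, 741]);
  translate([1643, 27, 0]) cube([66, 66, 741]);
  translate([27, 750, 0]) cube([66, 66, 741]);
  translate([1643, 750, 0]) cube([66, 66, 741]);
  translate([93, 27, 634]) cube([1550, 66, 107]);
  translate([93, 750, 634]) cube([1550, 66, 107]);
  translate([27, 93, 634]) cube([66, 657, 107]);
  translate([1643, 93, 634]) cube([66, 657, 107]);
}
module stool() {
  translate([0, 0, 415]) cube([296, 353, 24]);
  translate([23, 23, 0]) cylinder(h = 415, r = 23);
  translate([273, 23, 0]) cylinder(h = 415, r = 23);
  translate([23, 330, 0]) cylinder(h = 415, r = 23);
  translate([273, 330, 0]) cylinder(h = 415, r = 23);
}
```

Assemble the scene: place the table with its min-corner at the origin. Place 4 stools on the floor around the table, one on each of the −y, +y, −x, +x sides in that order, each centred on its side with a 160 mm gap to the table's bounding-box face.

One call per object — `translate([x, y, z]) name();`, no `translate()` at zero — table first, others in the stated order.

table();
translate([720, -513, 0]) stool();
translate([720, 1003, 0]) stool();
translate([-456, 245, 0]) stool();
translate([1896, 245, 0]) stool();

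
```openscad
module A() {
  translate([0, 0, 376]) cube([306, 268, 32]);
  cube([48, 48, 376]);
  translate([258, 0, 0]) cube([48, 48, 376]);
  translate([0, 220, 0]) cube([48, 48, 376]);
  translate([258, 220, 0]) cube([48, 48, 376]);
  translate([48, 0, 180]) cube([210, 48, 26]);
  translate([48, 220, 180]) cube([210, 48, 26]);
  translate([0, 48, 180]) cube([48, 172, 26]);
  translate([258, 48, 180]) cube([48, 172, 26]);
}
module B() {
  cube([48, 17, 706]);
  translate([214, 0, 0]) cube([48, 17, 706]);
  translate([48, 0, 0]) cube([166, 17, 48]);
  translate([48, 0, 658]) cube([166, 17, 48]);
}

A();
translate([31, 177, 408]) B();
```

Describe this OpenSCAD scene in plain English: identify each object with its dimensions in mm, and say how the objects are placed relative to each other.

A is a four-legged stool. The seat is 306×268 mm, 32 mm thick, top at z = 408 mm. It stands on four square legs, each 48×48 mm in cross-section, from z = 0 to the seat underside, each flush with a corner of the seat. Four stretchers, 48 mm wide and 26 mm tall, connect adjacent legs with their undersides at z = 180 mm, each running between the inner faces of the legs it joins and aligned with the legs' outer faces on the other axis.

B is a picture frame with a 166×610 mm rectangular opening (x by z) and a uniform 48 mm border on every side. Frame depth is 17 mm along y. It is built from two vertical stiles running the full outside height and two horizontal rails spanning the gap between the stiles.

The picture frame is on top of the stool.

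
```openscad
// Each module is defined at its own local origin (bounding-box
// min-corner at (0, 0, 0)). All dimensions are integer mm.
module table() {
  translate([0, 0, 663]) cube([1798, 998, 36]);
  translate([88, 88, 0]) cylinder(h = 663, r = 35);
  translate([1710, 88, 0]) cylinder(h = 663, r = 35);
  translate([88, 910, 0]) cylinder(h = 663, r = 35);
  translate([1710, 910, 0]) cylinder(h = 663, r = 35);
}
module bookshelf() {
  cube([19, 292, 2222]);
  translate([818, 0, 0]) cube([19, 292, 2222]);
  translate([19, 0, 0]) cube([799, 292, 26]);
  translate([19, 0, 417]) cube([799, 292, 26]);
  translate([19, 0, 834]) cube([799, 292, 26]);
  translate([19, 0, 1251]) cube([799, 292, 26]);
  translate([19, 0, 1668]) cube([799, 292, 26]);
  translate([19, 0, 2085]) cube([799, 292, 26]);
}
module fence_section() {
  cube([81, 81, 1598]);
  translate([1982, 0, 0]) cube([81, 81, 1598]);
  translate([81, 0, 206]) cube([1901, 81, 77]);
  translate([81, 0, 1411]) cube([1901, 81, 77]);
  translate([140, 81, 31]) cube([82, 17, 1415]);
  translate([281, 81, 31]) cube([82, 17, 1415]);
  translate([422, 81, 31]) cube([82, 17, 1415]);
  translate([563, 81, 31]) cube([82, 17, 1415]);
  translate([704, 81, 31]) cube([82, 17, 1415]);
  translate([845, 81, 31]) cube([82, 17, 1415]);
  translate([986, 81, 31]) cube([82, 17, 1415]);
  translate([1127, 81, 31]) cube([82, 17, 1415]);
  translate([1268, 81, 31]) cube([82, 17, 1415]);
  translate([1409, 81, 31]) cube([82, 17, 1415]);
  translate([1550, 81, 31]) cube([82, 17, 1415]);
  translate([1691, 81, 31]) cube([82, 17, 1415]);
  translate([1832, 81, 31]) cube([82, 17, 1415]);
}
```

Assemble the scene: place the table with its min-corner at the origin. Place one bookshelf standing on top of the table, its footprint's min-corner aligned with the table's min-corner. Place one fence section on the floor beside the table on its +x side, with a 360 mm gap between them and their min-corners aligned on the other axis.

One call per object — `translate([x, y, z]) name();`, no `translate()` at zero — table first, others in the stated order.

table();
translate([0, 0, 699]) bookshelf();
translate([2158, 0, 0]) fence_section();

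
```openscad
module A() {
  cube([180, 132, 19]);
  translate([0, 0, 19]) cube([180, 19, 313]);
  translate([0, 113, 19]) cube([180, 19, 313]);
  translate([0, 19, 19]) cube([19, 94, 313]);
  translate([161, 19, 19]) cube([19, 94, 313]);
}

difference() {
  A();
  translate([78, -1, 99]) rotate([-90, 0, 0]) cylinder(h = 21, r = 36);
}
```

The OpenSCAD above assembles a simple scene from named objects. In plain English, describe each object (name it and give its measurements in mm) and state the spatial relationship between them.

A is an open-topped rectangular box: outside dimensions 180×132×332 mm, with a uniform wall and base thickness of 19 mm. The base is a full 180×132 slab on the floor; four walls sit on top of the base. The front and back walls (the −y and +y sides) span the full width; the two side walls fit between them.

The open box has a circular hole of radius 36 mm through its front wall, centred at (x = 78, z = 99).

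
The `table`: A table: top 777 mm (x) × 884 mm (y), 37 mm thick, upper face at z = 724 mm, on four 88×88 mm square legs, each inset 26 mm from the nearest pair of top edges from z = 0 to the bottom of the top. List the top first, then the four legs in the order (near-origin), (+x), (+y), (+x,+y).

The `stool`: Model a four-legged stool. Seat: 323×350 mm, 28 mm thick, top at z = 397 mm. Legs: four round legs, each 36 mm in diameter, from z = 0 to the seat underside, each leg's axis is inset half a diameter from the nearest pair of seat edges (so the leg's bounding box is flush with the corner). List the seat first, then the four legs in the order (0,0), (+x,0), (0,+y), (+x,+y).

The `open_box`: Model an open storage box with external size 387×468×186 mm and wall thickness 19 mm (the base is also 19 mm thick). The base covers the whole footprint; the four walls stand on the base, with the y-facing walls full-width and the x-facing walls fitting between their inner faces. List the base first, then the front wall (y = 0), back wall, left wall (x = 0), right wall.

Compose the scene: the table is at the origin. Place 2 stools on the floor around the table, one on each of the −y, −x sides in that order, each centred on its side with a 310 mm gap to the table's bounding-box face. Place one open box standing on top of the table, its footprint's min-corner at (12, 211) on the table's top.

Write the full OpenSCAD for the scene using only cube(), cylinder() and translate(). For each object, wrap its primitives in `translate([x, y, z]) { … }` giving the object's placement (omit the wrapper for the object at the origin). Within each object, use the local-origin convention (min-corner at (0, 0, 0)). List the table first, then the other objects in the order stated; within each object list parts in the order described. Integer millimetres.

translate([0, 0, 687]) cube([777, 884, 37]);
translate([26, 26, 0]) cube([88, 88, 687]);
translate([663, 26, 0]) cube([88, 88, 687]);
translate([26, 770, 0]) cube([88, 88, 687]);
translate([663, 770, 0]) cube([88, 88, 687]);
translate([227, -660, 0]) {
  translate([0, 0, 369]) cube([323, 350, 28]);
  translate([18, 18, 0]) cylinder(h = 369, r = 18);
  translate([305, 18, 0]) cylinder(h = 369, r = 18);
  translate([18, 332, 0]) cylinder(h = 369, r = 18);
  translate([305, 332, 0]) cylinder(h = 369, r = 18);
}
translate([-633, 267, 0]) {
  translate([0, 0, 369]) cube([323, 350, 28]);
  translate([18, 18, 0]) cylinder(h = 369, r = 18);
  translate([305, 18, 0]) cylinder(h = 369, r = 18);
  translate([18, 332, 0]) cylinder(h = 369, r = 18);
  translate([305, 332, 0]) cylinder(h = 369, r = 18);
}
translate([12, 211, 724]) {
  cube([387, 468, 19]);
  translate([0, 0, 19]) cube([387, 19, 167]);
  translate([0, 449, 19]) cube([387, 19, 167]);
  translate([0, 19, 19]) cube([19, 430, 167]);
  translate([368, 19, 19]) cube([19, 430, 167]);
}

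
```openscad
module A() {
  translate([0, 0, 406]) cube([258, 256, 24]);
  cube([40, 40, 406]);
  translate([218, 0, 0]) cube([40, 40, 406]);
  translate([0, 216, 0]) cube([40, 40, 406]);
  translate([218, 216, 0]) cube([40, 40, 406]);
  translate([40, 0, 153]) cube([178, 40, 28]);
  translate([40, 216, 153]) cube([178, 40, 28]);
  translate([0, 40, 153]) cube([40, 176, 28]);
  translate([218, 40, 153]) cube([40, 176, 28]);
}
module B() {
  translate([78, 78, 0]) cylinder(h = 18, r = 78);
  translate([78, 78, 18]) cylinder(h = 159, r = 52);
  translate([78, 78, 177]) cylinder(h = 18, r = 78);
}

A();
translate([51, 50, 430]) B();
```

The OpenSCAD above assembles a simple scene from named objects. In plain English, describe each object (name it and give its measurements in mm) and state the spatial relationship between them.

A is a four-legged stool. The seat is a 258×256×24 mm slab whose top surface is at z = 430 mm; four square legs, each 40×40 mm in cross-section, run from the floor (z = 0) to the underside of the seat, each flush with a corner of the seat. Four stretchers, 40 mm wide and 28 mm tall, connect adjacent legs with their undersides at z = 153 mm, each running between the inner faces of the legs it joins and aligned with the legs' outer faces on the other axis.

B is a spool: two coaxial disc flanges of radius 78 mm and thickness 18 mm, joined by a core cylinder of radius 52 mm and height 159 mm. The lower flange rests on z = 0 and the three cylinders share a vertical axis.

The spool is on top of the stool, centred.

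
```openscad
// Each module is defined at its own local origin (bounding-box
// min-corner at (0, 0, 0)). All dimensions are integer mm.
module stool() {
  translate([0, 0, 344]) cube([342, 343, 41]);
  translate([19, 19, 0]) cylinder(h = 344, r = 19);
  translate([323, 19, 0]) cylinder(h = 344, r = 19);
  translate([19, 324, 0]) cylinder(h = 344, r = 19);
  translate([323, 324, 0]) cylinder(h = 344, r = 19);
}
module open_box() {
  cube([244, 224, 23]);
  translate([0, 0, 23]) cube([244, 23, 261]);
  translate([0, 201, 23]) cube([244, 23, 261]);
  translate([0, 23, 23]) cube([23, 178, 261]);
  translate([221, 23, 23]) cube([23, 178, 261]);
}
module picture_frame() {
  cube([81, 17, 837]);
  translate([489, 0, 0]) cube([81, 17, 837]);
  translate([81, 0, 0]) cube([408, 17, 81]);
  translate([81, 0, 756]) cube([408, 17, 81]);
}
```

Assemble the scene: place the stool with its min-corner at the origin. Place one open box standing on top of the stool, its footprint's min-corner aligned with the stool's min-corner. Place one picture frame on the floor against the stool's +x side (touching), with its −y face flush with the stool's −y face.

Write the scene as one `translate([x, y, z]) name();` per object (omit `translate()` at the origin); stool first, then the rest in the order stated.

stool();
translate([0, 0, 385]) open_box();
translate([342, 0, 0]) picture_frame();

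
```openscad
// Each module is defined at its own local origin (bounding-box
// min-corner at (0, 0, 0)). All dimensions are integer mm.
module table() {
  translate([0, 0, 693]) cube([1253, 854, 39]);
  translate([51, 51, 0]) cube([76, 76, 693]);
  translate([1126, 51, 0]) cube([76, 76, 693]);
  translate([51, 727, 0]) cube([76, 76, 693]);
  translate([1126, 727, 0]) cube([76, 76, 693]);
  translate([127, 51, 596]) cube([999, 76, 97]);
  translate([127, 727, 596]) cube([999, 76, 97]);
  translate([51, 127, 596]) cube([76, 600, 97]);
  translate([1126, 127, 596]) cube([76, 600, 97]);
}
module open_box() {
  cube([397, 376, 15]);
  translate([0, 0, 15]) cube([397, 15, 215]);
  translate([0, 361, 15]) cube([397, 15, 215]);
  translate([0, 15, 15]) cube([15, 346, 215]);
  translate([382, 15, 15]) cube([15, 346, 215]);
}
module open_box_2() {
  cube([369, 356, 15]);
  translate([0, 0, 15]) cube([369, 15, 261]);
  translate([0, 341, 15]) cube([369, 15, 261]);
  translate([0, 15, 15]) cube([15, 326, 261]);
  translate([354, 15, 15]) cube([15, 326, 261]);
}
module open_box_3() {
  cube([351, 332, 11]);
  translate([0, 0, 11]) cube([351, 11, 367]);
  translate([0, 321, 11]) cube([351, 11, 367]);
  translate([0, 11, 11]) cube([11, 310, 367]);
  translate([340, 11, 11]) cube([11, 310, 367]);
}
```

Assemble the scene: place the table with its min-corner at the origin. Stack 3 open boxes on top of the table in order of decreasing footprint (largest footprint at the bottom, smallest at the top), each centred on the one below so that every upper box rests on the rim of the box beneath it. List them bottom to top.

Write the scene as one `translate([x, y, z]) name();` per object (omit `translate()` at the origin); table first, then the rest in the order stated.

table();
translate([428, 239, 732]) open_box();
translate([442, 249, 962]) open_box_2();
translate([451, 261, 1238]) open_box_3();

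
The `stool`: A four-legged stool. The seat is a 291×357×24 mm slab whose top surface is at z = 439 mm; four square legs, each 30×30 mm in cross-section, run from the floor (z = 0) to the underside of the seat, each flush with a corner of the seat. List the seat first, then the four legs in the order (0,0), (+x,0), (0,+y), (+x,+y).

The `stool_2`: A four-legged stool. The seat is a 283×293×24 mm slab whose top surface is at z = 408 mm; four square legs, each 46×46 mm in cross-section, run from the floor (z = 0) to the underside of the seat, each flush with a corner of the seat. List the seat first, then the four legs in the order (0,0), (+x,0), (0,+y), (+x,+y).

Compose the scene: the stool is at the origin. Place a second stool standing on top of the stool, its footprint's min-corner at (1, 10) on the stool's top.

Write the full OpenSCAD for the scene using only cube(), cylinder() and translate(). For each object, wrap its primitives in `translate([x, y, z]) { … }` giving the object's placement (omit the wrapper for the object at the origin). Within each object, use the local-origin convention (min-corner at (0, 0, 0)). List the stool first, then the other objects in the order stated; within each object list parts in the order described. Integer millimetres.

translate([0, 0, 415]) cube([291, 357, 24]);
cube([30, 30, 415]);
translate([261, 0, 0]) cube([30, 30, 415]);
translate([0, 327, 0]) cube([30, 30, 415]);
translate([261, 327, 0]) cube([30, 30, 415]);
translate([1, 10, 439]) {
  translate([0, 0, 384]) cube([283, 293, 24]);
  cube([46, 46, 384]);
  translate([237, 0, 0]) cube([46, 46, 384]);
  translate([0, 247, 0]) cube([46, 46, 384]);
  translate([237, 247, 0]) cube([46, 46, 384]);
}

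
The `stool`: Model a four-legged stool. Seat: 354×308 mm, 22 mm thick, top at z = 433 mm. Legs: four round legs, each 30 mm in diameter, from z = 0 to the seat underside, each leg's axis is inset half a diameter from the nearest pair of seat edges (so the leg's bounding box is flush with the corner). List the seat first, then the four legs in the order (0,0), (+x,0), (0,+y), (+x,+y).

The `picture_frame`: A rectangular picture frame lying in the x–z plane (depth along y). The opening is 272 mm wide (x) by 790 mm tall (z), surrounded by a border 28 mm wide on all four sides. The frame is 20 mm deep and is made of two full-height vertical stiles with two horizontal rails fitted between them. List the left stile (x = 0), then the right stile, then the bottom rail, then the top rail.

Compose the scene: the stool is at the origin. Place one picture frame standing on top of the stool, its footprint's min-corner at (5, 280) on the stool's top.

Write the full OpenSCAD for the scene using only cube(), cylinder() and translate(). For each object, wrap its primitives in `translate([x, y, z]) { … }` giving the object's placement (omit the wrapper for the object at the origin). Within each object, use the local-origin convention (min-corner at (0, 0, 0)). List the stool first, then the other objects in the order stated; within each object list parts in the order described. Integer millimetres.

translate([0, 0, 411]) cube([354, 308, 22]);
translate([15, 15, 0]) cylinder(h = 411, r = 15);
translate([339, 15, 0]) cylinder(h = 411, r = 15);
translate([15, 293, 0]) cylinder(h = 411, r = 15);
translate([339, 293, 0]) cylinder(h = 411, r = 15);
translate([5, 280, 433]) {
  cube([28, 20, 846]);
  translate([300, 0, 0]) cube([28, 20, 846]);
  translate([28, 0, 0]) cube([272, 20, 28]);
  translate([28, 0, 818]) cube([272, 20, 28]);
}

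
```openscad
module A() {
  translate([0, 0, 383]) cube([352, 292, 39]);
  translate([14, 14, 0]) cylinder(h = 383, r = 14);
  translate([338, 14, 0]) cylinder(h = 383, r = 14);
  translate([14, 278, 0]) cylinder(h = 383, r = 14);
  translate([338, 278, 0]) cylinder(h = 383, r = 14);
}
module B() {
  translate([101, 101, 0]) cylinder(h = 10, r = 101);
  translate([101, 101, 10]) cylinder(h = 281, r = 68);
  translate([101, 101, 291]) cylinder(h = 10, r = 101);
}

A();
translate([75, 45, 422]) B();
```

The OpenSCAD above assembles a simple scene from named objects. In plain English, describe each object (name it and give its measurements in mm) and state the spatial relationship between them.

A is a four-legged stool. The seat is 352×292 mm, 39 mm thick, top at z = 422 mm. It stands on four round legs, each 28 mm in diameter, from z = 0 to the seat underside, each leg's axis is inset half a diameter from the nearest pair of seat edges (so the leg's bounding box is flush with the corner).

B is a spool: two coaxial disc flanges of radius 101 mm and thickness 10 mm, joined by a core cylinder of radius 68 mm and height 281 mm. The lower flange rests on z = 0 and the three cylinders share a vertical axis.

The spool is on top of the stool, centred.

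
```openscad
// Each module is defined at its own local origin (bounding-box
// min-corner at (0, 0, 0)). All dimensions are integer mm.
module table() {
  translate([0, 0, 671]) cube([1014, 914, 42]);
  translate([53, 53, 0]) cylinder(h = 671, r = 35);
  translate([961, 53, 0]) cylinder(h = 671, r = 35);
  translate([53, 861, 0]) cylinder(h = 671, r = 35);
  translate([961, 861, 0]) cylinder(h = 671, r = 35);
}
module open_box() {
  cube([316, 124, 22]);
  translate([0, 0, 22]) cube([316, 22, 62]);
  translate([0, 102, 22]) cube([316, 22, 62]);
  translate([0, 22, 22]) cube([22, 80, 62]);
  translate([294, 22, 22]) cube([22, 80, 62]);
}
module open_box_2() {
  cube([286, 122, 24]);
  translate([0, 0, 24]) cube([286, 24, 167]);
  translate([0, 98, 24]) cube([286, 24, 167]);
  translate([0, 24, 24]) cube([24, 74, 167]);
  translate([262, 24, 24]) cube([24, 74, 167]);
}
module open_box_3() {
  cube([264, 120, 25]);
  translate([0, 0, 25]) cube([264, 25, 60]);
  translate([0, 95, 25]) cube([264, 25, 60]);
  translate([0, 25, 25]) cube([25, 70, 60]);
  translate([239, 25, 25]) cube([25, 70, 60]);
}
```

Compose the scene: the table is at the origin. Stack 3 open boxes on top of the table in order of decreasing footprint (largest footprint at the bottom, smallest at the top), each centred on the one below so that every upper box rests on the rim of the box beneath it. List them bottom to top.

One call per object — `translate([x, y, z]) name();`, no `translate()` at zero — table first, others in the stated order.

table();
translate([349, 395, 713]) open_box();
translate([364, 396, 797]) open_box_2();
translate([375, 397, 988]) open_box_3();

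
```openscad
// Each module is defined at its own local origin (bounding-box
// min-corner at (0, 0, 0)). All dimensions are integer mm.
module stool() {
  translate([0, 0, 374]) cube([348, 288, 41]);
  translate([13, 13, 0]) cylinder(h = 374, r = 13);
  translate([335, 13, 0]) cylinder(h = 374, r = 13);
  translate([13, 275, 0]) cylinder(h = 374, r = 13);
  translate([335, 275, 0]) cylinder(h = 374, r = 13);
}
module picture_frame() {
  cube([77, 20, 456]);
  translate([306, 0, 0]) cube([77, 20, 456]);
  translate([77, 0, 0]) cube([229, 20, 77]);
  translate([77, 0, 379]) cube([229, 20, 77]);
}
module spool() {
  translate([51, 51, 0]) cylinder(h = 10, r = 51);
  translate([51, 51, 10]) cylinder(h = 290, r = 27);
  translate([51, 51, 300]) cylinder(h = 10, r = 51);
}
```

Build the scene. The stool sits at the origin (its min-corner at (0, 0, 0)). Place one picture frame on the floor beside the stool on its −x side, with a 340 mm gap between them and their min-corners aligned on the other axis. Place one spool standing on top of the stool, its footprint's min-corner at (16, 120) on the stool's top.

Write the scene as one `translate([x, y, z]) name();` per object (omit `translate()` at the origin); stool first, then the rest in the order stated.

stool();
translate([-723, 0, 0]) picture_frame();
translate([16, 120, 415]) spool();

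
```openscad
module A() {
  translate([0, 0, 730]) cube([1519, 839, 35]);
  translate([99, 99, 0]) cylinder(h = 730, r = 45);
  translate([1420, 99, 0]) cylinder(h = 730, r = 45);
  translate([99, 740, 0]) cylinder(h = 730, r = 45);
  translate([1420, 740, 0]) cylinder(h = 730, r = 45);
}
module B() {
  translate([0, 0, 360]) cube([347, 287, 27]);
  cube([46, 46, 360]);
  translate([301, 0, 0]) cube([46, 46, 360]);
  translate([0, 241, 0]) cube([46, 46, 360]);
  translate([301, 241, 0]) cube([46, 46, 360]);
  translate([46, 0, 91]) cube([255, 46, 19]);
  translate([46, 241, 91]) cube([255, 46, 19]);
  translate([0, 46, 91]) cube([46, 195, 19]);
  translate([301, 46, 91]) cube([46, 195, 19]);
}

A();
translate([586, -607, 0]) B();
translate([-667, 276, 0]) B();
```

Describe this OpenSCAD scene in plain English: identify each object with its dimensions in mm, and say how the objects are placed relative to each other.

A is a table with a 1519×839 mm rectangular top, 35 mm thick, top surface at z = 765 mm, supported by four round legs of 90 mm diameter, each leg's bounding box inset 54 mm from the nearest pair of top edges, running from the floor.

B is a four-legged stool. The seat is a 347×287×27 mm slab whose top surface is at z = 387 mm; four square legs, each 46×46 mm in cross-section, run from the floor (z = 0) to the underside of the seat, each flush with a corner of the seat. Four stretchers, 46 mm wide and 19 mm tall, connect adjacent legs with their undersides at z = 91 mm, each running between the inner faces of the legs it joins and aligned with the legs' outer faces on the other axis.

Two stools sit around the table at the −y, −x sides.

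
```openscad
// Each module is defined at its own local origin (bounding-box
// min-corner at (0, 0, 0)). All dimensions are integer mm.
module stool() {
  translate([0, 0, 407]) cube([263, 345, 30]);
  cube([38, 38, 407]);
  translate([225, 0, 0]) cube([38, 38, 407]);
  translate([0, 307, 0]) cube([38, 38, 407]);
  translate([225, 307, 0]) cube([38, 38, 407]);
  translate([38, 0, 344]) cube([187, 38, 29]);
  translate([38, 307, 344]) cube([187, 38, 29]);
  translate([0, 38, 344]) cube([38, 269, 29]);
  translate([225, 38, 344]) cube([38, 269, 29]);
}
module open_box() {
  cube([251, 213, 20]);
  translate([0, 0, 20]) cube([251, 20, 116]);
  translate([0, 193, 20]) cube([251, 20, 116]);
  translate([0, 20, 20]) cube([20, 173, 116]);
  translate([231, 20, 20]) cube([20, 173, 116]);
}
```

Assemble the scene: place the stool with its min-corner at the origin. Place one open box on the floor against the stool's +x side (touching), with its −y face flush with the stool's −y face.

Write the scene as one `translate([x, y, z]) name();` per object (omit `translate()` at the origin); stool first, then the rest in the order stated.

stool();
translate([263, 0, 0]) open_box();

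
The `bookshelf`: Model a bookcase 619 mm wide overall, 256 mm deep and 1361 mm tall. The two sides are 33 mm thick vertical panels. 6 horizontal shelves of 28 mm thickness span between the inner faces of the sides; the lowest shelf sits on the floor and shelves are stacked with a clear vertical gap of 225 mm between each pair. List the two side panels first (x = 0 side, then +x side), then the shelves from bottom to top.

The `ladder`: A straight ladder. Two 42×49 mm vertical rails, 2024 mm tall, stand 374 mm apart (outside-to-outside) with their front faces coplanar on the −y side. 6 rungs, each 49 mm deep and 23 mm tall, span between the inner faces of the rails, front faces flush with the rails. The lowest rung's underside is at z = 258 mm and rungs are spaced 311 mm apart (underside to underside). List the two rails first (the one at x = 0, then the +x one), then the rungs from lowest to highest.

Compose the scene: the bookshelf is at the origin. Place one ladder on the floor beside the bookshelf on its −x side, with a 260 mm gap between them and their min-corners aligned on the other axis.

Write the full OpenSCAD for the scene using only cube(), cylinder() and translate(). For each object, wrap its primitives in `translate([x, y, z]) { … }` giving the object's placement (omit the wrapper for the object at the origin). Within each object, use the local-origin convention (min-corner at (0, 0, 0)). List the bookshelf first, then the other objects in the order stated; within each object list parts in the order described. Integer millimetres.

cube([33, 256, 1361]);
translate([586, 0, 0]) cube([33, 256, 1361]);
translate([33, 0, 0]) cube([553, 256, 28]);
translate([33, 0, 253]) cube([553, 256, 28]);
translate([33, 0, 506]) cube([553, 256, 28]);
translate([33, 0, 759]) cube([553, 256, 28]);
translate([33, 0, 1012]) cube([553, 256, 28]);
translate([33, 0, 1265]) cube([553, 256, 28]);
translate([-634, 0, 0]) {
  cube([42, 49, 2024]);
  translate([332, 0, 0]) cube([42, 49, 2024]);
  translate([42, 0, 258]) cube([290, 49, 23]);
  translate([42, 0, 569]) cube([290, 49, 23]);
  translate([42, 0, 880]) cube([290, 49, 23]);
  translate([42, 0, 1191]) cube([290, 49, 23]);
  translate([42, 0, 1502]) cube([290, 49, 23]);
  translate([42, 0, 1813]) cube([290, 49, 23]);
}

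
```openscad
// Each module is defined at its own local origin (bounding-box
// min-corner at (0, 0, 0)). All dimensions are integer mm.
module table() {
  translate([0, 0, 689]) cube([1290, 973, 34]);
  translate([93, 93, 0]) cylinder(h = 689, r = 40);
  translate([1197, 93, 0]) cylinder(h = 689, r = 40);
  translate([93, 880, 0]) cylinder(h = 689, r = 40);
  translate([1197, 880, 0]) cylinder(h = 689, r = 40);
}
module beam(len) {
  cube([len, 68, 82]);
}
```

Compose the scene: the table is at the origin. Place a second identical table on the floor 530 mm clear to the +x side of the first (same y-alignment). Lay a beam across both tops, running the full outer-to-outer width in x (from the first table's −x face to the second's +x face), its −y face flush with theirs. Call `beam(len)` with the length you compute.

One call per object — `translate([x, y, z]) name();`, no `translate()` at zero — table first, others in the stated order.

table();
translate([1820, 0, 0]) table();
translate([0, 0, 723]) beam(3110);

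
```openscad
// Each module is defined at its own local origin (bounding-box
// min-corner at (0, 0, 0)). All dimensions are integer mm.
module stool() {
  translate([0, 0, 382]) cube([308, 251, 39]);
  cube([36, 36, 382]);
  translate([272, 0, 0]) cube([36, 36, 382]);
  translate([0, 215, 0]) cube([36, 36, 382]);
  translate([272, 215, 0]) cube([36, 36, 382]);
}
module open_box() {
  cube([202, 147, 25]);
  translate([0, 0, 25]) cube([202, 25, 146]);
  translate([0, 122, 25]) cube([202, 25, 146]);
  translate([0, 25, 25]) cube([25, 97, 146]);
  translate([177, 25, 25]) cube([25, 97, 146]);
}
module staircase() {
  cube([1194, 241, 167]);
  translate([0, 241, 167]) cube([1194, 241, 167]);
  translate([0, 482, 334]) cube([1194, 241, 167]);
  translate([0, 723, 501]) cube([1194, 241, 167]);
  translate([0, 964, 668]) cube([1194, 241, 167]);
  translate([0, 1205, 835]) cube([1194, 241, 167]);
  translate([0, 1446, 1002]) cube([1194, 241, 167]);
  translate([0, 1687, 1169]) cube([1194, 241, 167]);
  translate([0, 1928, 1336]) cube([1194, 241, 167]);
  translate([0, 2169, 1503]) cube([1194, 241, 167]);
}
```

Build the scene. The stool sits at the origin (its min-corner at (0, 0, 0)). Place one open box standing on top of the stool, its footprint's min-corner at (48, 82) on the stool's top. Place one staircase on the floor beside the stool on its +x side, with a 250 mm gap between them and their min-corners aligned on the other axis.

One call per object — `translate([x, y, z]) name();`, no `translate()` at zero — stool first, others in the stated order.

stool();
translate([48, 82, 421]) open_box();
translate([558, 0, 0]) staircase();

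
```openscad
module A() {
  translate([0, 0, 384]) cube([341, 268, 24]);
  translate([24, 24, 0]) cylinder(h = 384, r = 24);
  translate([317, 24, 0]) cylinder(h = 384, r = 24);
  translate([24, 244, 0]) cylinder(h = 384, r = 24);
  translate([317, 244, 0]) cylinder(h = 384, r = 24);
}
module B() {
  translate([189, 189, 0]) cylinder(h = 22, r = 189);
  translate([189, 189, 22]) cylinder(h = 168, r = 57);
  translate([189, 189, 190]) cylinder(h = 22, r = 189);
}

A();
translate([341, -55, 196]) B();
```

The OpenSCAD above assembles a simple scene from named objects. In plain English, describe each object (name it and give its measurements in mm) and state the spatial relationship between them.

A is a four-legged stool. The seat is 341×268 mm, 24 mm thick, top at z = 408 mm. It stands on four round legs, each 48 mm in diameter, from z = 0 to the seat underside, each leg's axis is inset half a diameter from the nearest pair of seat edges (so the leg's bounding box is flush with the corner).

B is a spool: two coaxial disc flanges of radius 189 mm and thickness 22 mm, joined by a core cylinder of radius 57 mm and height 168 mm. The lower flange rests on z = 0 and the three cylinders share a vertical axis.

The spool is beside the stool with their tops flush at z = 408.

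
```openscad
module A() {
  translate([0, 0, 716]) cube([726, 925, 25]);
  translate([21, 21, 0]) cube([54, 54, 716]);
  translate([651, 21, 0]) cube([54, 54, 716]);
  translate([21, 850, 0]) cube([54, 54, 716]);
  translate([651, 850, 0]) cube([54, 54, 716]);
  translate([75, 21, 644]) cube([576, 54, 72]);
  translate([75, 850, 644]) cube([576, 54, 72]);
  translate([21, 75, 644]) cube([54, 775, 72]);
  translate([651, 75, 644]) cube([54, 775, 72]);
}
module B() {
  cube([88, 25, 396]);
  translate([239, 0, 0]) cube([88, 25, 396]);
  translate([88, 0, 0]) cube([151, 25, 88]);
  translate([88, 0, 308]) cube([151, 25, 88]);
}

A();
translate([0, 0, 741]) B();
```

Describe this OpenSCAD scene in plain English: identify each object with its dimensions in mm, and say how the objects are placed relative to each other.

A is a table: top 726 mm (x) × 925 mm (y), 25 mm thick, upper face at z = 741 mm, on four 54×54 mm square legs, each inset 21 mm from the nearest pair of top edges, running from z = 0 to the bottom of the top. Four apron rails, 54 mm thick and 72 mm tall, run between adjacent legs with their top edges flush with the underside of the top and their outer faces flush with the legs' outer faces.

B is a picture frame with a 151×220 mm rectangular opening (x by z) and a uniform 88 mm border on every side. Frame depth is 25 mm along y. It is built from two vertical stiles running the full outside height and two horizontal rails spanning the gap between the stiles.

The picture frame is on top of the table.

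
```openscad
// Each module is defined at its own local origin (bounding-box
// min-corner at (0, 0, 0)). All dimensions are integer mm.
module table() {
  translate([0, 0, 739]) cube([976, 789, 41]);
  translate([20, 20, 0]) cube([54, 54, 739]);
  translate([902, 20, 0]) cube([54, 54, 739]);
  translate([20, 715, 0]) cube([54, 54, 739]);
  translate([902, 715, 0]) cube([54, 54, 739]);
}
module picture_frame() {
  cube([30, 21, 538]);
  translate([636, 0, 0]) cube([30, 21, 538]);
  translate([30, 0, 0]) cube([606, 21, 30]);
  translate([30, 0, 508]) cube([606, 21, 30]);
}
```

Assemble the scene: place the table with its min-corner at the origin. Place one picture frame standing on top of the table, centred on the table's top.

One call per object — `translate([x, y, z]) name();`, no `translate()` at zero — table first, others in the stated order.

table();
translate([155, 384, 780]) picture_frame();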